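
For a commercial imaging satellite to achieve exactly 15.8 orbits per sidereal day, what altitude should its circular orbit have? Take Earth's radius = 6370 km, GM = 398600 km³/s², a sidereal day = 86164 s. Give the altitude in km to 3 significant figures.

326 km

Required period T = 86164 / 15.8 = 5453.4 s.
From T = 2π√(a³/μ): a = (μ T²/4π²)^(1/3) = (398600 × 5453.4² / 4π²)^(1/3) = 6696 km.
Altitude h = a − R = 6696 − 6370 = 326 km.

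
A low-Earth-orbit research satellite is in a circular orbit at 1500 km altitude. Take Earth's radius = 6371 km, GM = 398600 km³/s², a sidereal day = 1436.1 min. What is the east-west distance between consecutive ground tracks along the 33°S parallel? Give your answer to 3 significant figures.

Semi-major axis a = 6371 + 1500 = 7871 km. Period T = 2π√(a³/μ) = 2π√(7871³/398600) = 6949.5 s = 115.83 min.
Node shift per orbit = (6949.5/86166) × 360° = 29.04°.
Equatorial spacing = 29.04 × 111.2 km/° = 3229 km.
At 33° latitude, spacing = 3229 × cos(33°) = 2708 km.

2710 km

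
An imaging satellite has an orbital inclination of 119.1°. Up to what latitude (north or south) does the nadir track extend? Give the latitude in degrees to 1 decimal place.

60.9°

Retrograde orbit: the ground track reaches ±(180° − i) = ±(180 − 119.1) = ±60.9°.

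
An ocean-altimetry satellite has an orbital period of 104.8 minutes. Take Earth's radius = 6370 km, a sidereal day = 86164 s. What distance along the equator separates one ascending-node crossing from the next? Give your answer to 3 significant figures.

2920 km

T = 104.8 min = 6288.0 s.
During one orbit Earth rotates (6288.0 / 86164) × 360° = 26.27°.
At the equator that is 26.27° × (2π·6370/360) km/° = 26.27 × 111.2 = 2921 km.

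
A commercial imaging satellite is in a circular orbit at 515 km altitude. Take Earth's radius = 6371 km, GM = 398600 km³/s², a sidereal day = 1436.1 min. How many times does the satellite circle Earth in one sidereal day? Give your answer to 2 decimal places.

15.15

Semi-major axis a = 6371 + 515 = 6886 km. Period T = 2π√(a³/μ) = 2π√(6886³/398600) = 5686.7 s = 94.78 min.
Orbits per sidereal day = 86166 / 5686.7 = 15.152.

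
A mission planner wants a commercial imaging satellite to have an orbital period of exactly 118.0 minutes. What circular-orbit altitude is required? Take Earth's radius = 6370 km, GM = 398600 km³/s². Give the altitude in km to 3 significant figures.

1600 km

T = 118.0 min = 7080.0 s.
From T = 2π√(a³/μ): a = (μ T²/4π²)^(1/3) = (398600 × 7080.0² / 4π²)^(1/3) = 7969 km.
Altitude h = a − R = 7969 − 6370 = 1599 km.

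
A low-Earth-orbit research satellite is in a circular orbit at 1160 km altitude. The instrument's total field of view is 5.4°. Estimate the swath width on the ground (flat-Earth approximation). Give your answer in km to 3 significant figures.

109 km

Half-angle = 5.4°/2 = 2.7°.
Swath width ≈ 2h·tan(θ/2) = 2 × 1160 × tan(2.7°) = 109.4 km.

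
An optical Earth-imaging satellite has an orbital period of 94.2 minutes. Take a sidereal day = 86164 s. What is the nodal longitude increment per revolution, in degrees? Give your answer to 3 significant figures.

23.6°

T = 94.2 min = 5652.0 s.
During one orbit Earth rotates (5652.0 / 86164) × 360° = 23.61°.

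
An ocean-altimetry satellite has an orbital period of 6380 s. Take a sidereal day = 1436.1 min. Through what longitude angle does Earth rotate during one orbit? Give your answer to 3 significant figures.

26.7°

During one orbit Earth rotates (6380.0 / 86166) × 360° = 26.66°.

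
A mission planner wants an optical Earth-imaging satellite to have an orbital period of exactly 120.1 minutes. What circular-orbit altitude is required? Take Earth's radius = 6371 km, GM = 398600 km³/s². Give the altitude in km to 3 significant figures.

T = 120.1 min = 7206.0 s.
From T = 2π√(a³/μ): a = (μ T²/4π²)^(1/3) = (398600 × 7206.0² / 4π²)^(1/3) = 8063 km.
Altitude h = a − R = 8063 − 6371 = 1692 km.

1690 km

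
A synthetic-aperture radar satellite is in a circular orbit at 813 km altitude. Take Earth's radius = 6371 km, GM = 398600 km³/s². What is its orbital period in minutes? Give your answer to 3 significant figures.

Semi-major axis a = 6371 + 813 = 7184 km. Period T = 2π√(a³/μ) = 2π√(7184³/398600) = 6059.8 s = 101.00 min.

101 min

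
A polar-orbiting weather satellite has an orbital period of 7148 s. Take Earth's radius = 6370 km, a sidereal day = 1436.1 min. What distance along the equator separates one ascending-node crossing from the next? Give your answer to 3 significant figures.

During one orbit Earth rotates (7148.0 / 86166) × 360° = 29.86°.
At the equator that is 29.86° × (2π·6370/360) km/° = 29.86 × 111.2 = 3320 km.

3320 km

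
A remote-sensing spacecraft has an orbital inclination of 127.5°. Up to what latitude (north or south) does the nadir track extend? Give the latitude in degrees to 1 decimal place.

52.5°

Retrograde orbit: the ground track reaches ±(180° − i) = ±(180 − 127.5) = ±52.5°.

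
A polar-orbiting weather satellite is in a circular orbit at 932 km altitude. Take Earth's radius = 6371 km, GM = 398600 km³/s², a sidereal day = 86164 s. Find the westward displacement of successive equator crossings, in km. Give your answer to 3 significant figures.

2890 km

Semi-major axis a = 6371 + 932 = 7303 km. Period T = 2π√(a³/μ) = 2π√(7303³/398600) = 6211.0 s = 103.52 min.
During one orbit Earth rotates (6211.0 / 86164) × 360° = 25.95°.
At the equator that is 25.95° × (2π·6371/360) km/° = 25.95 × 111.2 = 2886 km.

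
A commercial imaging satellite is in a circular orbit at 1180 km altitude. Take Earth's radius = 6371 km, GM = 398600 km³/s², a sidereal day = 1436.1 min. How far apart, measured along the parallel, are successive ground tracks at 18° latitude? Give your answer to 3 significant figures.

Semi-major axis a = 6371 + 1180 = 7551 km. Period T = 2π√(a³/μ) = 2π√(7551³/398600) = 6530.1 s = 108.83 min.
Node shift per orbit = (6530.1/86166) × 360° = 27.28°.
Equatorial spacing = 27.28 × 111.2 km/° = 3034 km.
At 18° latitude, spacing = 3034 × cos(18°) = 2885 km.

2890 km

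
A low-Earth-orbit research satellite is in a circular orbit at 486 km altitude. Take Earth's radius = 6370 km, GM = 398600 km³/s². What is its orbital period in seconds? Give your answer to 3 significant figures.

Semi-major axis a = 6370 + 486 = 6856 km. Period T = 2π√(a³/μ) = 2π√(6856³/398600) = 5649.6 s = 94.16 min.

5650 seconds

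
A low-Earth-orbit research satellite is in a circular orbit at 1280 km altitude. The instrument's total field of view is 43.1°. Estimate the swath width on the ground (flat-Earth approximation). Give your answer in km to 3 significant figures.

Half-angle = 43.1°/2 = 21.55°.
Swath width ≈ 2h·tan(θ/2) = 2 × 1280 × tan(21.55°) = 1011.0 km.

1010 km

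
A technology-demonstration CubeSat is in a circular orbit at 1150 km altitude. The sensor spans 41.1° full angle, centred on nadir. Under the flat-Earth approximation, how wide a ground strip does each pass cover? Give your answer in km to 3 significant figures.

862 km

Half-angle = 41.1°/2 = 20.55°.
Swath width ≈ 2h·tan(θ/2) = 2 × 1150 × tan(20.55°) = 862.2 km.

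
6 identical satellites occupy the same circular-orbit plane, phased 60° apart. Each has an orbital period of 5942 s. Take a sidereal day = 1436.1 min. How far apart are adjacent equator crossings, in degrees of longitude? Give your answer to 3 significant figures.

4.14°

Single-satellite node shift = (5942.0/86166) × 360° = 24.83°.
With 6 satellites evenly phased, successive equator crossings are 24.83/6 = 4.138° apart.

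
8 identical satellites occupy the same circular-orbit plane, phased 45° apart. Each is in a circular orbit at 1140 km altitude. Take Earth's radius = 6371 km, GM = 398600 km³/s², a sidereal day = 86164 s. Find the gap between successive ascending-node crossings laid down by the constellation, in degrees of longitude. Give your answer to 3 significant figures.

Semi-major axis a = 6371 + 1140 = 7511 km. Period T = 2π√(a³/μ) = 2π√(7511³/398600) = 6478.3 s = 107.97 min.
Single-satellite node shift = (6478.3/86164) × 360° = 27.07°.
With 8 satellites evenly phased, successive equator crossings are 27.07/8 = 3.383° apart.

3.38°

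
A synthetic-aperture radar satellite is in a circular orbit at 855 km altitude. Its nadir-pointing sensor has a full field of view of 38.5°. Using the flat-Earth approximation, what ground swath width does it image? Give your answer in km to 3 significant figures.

Half-angle = 38.5°/2 = 19.25°.
Swath width ≈ 2h·tan(θ/2) = 2 × 855 × tan(19.25°) = 597.2 km.

597 km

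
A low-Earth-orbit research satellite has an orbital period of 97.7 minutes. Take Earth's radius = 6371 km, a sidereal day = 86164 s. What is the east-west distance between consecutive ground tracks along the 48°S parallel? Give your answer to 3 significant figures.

1820 km

T = 97.7 min = 5862.0 s.
Node shift per orbit = (5862.0/86164) × 360° = 24.49°.
Equatorial spacing = 24.49 × 111.2 km/° = 2723 km.
At 48° latitude, spacing = 2723 × cos(48°) = 1822 km.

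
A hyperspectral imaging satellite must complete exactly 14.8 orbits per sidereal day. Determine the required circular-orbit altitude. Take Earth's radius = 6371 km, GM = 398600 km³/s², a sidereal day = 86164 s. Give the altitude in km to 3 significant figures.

624 km

Required period T = 86164 / 14.8 = 5821.9 s.
From T = 2π√(a³/μ): a = (μ T²/4π²)^(1/3) = (398600 × 5821.9² / 4π²)^(1/3) = 6995 km.
Altitude h = a − R = 6995 − 6371 = 624 km.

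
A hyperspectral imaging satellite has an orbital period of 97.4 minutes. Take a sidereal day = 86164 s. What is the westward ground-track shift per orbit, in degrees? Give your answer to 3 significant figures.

24.4°

T = 97.4 min = 5844.0 s.
During one orbit Earth rotates (5844.0 / 86164) × 360° = 24.42°.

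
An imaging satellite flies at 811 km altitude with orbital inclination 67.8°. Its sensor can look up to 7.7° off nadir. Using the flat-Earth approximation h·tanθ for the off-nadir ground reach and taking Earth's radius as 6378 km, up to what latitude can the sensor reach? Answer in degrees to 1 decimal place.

68.8°

For a prograde orbit the ground track reaches latitude ±i = ±67.8°.
Sensor half-swath on the ground ≈ 811·tan(7.7°) = 110 km = 0.99° of latitude.
Maximum observable latitude ≈ 67.8 + 0.99 = 68.8°.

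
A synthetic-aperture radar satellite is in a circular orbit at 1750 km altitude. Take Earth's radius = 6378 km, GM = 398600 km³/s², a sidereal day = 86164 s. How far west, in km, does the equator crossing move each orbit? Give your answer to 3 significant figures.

3390 km

Semi-major axis a = 6378 + 1750 = 8128 km. Period T = 2π√(a³/μ) = 2π√(8128³/398600) = 7292.7 s = 121.54 min.
During one orbit Earth rotates (7292.7 / 86164) × 360° = 30.47°.
At the equator that is 30.47° × (2π·6378/360) km/° = 30.47 × 111.3 = 3392 km.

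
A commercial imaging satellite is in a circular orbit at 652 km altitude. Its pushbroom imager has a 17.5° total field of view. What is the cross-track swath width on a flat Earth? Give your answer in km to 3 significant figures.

201 km

Half-angle = 17.5°/2 = 8.75°.
Swath width ≈ 2h·tan(θ/2) = 2 × 652 × tan(8.75°) = 200.7 km.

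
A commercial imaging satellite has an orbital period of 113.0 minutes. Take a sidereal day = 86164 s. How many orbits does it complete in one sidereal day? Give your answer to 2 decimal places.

T = 113.0 min = 6780.0 s.
Orbits per sidereal day = 86164 / 6780.0 = 12.709.

12.71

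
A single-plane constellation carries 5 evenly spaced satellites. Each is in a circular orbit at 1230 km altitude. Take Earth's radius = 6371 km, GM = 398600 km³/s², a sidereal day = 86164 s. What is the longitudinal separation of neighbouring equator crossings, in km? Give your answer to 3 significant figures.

Semi-major axis a = 6371 + 1230 = 7601 km. Period T = 2π√(a³/μ) = 2π√(7601³/398600) = 6595.0 s = 109.92 min.
Single-satellite node shift = (6595.0/86164) × 360° = 27.55°.
With 5 satellites evenly phased, successive equator crossings are 27.55/5 = 5.511° apart.
That is 5.511 × 111.2 = 613 km at the equator.

613 km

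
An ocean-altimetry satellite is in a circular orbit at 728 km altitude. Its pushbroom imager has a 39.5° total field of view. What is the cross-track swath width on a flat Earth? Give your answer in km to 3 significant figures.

523 km

Half-angle = 39.5°/2 = 19.75°.
Swath width ≈ 2h·tan(θ/2) = 2 × 728 × tan(19.75°) = 522.8 km.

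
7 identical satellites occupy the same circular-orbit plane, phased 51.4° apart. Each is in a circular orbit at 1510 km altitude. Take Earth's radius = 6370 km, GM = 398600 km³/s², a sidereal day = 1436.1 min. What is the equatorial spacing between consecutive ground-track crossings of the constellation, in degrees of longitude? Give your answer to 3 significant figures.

Semi-major axis a = 6370 + 1510 = 7880 km. Period T = 2π√(a³/μ) = 2π√(7880³/398600) = 6961.5 s = 116.02 min.
Single-satellite node shift = (6961.5/86166) × 360° = 29.08°.
With 7 satellites evenly phased, successive equator crossings are 29.08/7 = 4.155° apart.

4.15°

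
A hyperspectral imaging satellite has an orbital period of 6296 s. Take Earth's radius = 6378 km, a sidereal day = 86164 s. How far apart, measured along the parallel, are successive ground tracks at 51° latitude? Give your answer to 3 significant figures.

Node shift per orbit = (6296.0/86164) × 360° = 26.31°.
Equatorial spacing = 26.31 × 111.3 km/° = 2928 km.
At 51° latitude, spacing = 2928 × cos(51°) = 1843 km.

1840 km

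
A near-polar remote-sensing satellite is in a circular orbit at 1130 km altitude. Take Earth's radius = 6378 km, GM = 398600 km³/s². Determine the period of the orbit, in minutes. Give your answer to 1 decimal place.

Semi-major axis a = 6378 + 1130 = 7508 km. Period T = 2π√(a³/μ) = 2π√(7508³/398600) = 6474.4 s = 107.91 min.

107.9 min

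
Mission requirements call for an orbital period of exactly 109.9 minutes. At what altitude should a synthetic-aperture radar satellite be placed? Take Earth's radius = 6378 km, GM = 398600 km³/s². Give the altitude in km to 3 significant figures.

1220 km

T = 109.9 min = 6594.0 s.
From T = 2π√(a³/μ): a = (μ T²/4π²)^(1/3) = (398600 × 6594.0² / 4π²)^(1/3) = 7600 km.
Altitude h = a − R = 7600 − 6378 = 1222 km.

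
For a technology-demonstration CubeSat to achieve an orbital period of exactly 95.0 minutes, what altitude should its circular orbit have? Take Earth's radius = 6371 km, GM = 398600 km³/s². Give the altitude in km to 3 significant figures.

T = 95.0 min = 5700.0 s.
From T = 2π√(a³/μ): a = (μ T²/4π²)^(1/3) = (398600 × 5700.0² / 4π²)^(1/3) = 6897 km.
Altitude h = a − R = 6897 − 6371 = 526 km.

526 km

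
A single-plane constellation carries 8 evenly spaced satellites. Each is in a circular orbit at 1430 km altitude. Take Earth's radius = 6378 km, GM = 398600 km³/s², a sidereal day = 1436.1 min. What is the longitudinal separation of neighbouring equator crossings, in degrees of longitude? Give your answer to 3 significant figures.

3.59°

Semi-major axis a = 6378 + 1430 = 7808 km. Period T = 2π√(a³/μ) = 2π√(7808³/398600) = 6866.3 s = 114.44 min.
Single-satellite node shift = (6866.3/86166) × 360° = 28.69°.
With 8 satellites evenly phased, successive equator crossings are 28.69/8 = 3.586° apart.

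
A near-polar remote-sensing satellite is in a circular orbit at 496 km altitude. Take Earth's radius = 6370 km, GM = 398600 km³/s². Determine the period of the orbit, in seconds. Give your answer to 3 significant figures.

Semi-major axis a = 6370 + 496 = 6866 km. Period T = 2π√(a³/μ) = 2π√(6866³/398600) = 5662.0 s = 94.37 min.

5660 seconds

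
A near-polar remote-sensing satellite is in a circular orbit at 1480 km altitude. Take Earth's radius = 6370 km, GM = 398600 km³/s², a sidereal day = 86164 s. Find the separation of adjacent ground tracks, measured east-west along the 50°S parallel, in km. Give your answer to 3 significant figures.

2070 km

Semi-major axis a = 6370 + 1480 = 7850 km. Period T = 2π√(a³/μ) = 2π√(7850³/398600) = 6921.7 s = 115.36 min.
Node shift per orbit = (6921.7/86164) × 360° = 28.92°.
Equatorial spacing = 28.92 × 111.2 km/° = 3215 km.
At 50° latitude, spacing = 3215 × cos(50°) = 2067 km.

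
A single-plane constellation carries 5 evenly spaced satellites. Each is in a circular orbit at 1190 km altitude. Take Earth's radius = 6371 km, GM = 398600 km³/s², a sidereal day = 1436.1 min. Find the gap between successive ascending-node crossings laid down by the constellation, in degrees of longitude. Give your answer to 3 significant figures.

Semi-major axis a = 6371 + 1190 = 7561 km. Period T = 2π√(a³/μ) = 2π√(7561³/398600) = 6543.0 s = 109.05 min.
Single-satellite node shift = (6543.0/86166) × 360° = 27.34°.
With 5 satellites evenly phased, successive equator crossings are 27.34/5 = 5.467° apart.

5.47°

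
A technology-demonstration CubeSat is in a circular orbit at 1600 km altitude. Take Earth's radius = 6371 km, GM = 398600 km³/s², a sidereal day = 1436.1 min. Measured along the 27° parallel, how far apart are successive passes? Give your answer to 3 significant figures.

Semi-major axis a = 6371 + 1600 = 7971 km. Period T = 2π√(a³/μ) = 2π√(7971³/398600) = 7082.4 s = 118.04 min.
Node shift per orbit = (7082.4/86166) × 360° = 29.59°.
Equatorial spacing = 29.59 × 111.2 km/° = 3290 km.
At 27° latitude, spacing = 3290 × cos(27°) = 2932 km.

2930 km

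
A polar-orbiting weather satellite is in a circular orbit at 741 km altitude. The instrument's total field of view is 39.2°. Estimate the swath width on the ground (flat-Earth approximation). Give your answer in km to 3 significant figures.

Half-angle = 39.2°/2 = 19.6°.
Swath width ≈ 2h·tan(θ/2) = 2 × 741 × tan(19.6°) = 527.7 km.

528 km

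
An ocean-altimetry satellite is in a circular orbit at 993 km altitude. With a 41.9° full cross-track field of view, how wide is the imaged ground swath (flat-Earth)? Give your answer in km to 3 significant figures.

760 km

Half-angle = 41.9°/2 = 20.95°.
Swath width ≈ 2h·tan(θ/2) = 2 × 993 × tan(20.95°) = 760.4 km.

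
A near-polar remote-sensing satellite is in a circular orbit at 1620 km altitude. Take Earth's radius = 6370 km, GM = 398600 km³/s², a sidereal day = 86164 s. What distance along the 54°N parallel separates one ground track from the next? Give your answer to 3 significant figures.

1940 km

Semi-major axis a = 6370 + 1620 = 7990 km. Period T = 2π√(a³/μ) = 2π√(7990³/398600) = 7107.7 s = 118.46 min.
Node shift per orbit = (7107.7/86164) × 360° = 29.70°.
Equatorial spacing = 29.70 × 111.2 km/° = 3302 km.
At 54° latitude, spacing = 3302 × cos(54°) = 1941 km.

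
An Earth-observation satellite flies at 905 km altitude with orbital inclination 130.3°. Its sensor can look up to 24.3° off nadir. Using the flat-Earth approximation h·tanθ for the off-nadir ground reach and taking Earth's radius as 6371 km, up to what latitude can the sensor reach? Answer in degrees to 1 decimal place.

53.4°

Retrograde orbit: the ground track reaches ±(180° − i) = ±(180 − 130.3) = ±49.7°.
Sensor half-swath on the ground ≈ 905·tan(24.3°) = 409 km = 3.67° of latitude.
Maximum observable latitude ≈ 49.7 + 3.67 = 53.4°.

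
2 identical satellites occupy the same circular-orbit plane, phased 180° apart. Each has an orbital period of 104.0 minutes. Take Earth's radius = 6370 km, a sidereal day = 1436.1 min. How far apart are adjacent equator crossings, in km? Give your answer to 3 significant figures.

T = 104.0 min = 6240.0 s.
Single-satellite node shift = (6240.0/86166) × 360° = 26.07°.
With 2 satellites evenly phased, successive equator crossings are 26.07/2 = 13.035° apart.
That is 13.035 × 111.2 = 1449 km at the equator.

1450 km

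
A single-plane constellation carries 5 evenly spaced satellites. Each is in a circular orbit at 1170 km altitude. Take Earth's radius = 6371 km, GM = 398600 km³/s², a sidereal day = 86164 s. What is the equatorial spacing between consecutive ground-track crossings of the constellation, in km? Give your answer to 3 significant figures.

606 km

Semi-major axis a = 6371 + 1170 = 7541 km. Period T = 2π√(a³/μ) = 2π√(7541³/398600) = 6517.1 s = 108.62 min.
Single-satellite node shift = (6517.1/86164) × 360° = 27.23°.
With 5 satellites evenly phased, successive equator crossings are 27.23/5 = 5.446° apart.
That is 5.446 × 111.2 = 606 km at the equator.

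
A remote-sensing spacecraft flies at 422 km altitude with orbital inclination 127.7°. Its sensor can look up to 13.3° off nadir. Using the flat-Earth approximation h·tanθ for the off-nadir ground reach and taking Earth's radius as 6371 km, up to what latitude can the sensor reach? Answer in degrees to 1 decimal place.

53.2°

Retrograde orbit: the ground track reaches ±(180° − i) = ±(180 − 127.7) = ±52.3°.
Sensor half-swath on the ground ≈ 422·tan(13.3°) = 100 km = 0.90° of latitude.
Maximum observable latitude ≈ 52.3 + 0.90 = 53.2°.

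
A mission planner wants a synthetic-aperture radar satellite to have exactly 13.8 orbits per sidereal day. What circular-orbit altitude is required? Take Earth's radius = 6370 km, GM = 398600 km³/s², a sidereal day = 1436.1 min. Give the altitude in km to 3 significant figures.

Required period T = 86166 / 13.8 = 6243.9 s.
From T = 2π√(a³/μ): a = (μ T²/4π²)^(1/3) = (398600 × 6243.9² / 4π²)^(1/3) = 7329 km.
Altitude h = a − R = 7329 − 6370 = 959 km.

959 km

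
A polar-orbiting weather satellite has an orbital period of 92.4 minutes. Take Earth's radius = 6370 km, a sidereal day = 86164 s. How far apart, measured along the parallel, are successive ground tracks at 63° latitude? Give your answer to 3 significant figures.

1170 km

T = 92.4 min = 5544.0 s.
Node shift per orbit = (5544.0/86164) × 360° = 23.16°.
Equatorial spacing = 23.16 × 111.2 km/° = 2575 km.
At 63° latitude, spacing = 2575 × cos(63°) = 1169 km.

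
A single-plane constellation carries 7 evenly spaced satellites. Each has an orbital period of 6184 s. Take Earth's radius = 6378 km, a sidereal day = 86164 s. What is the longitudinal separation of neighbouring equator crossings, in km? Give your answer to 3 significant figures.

Single-satellite node shift = (6184.0/86164) × 360° = 25.84°.
With 7 satellites evenly phased, successive equator crossings are 25.84/7 = 3.691° apart.
That is 3.691 × 111.3 = 411 km at the equator.

411 km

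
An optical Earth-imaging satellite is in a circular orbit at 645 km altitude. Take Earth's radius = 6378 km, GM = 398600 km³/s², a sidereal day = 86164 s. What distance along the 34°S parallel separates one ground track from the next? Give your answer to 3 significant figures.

Semi-major axis a = 6378 + 645 = 7023 km. Period T = 2π√(a³/μ) = 2π√(7023³/398600) = 5857.3 s = 97.62 min.
Node shift per orbit = (5857.3/86164) × 360° = 24.47°.
Equatorial spacing = 24.47 × 111.3 km/° = 2724 km.
At 34° latitude, spacing = 2724 × cos(34°) = 2258 km.

2260 km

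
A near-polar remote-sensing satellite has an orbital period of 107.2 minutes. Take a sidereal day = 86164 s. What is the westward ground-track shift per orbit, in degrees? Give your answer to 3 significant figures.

26.9°

T = 107.2 min = 6432.0 s.
During one orbit Earth rotates (6432.0 / 86164) × 360° = 26.87°.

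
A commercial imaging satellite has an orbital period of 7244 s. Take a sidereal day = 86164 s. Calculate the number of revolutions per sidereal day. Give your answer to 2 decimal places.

11.89

Orbits per sidereal day = 86164 / 7244.0 = 11.895.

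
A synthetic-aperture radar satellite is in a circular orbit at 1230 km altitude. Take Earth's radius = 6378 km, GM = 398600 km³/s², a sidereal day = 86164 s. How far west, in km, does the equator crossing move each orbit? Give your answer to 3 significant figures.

Semi-major axis a = 6378 + 1230 = 7608 km. Period T = 2π√(a³/μ) = 2π√(7608³/398600) = 6604.2 s = 110.07 min.
During one orbit Earth rotates (6604.2 / 86164) × 360° = 27.59°.
At the equator that is 27.59° × (2π·6378/360) km/° = 27.59 × 111.3 = 3072 km.

3070 km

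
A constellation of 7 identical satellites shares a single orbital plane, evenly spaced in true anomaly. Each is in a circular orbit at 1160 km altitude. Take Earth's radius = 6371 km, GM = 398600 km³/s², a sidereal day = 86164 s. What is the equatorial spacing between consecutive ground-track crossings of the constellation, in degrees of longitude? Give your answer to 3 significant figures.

Semi-major axis a = 6371 + 1160 = 7531 km. Period T = 2π√(a³/μ) = 2π√(7531³/398600) = 6504.1 s = 108.40 min.
Single-satellite node shift = (6504.1/86164) × 360° = 27.17°.
With 7 satellites evenly phased, successive equator crossings are 27.17/7 = 3.882° apart.

3.88°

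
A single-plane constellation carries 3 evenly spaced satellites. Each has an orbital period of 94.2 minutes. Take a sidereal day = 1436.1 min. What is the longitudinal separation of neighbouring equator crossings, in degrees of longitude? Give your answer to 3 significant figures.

T = 94.2 min = 5652.0 s.
Single-satellite node shift = (5652.0/86166) × 360° = 23.61°.
With 3 satellites evenly phased, successive equator crossings are 23.61/3 = 7.871° apart.

7.87°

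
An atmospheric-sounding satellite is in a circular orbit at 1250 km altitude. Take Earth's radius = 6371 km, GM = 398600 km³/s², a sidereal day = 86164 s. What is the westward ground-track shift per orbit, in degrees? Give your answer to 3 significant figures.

27.7°

Semi-major axis a = 6371 + 1250 = 7621 km. Period T = 2π√(a³/μ) = 2π√(7621³/398600) = 6621.1 s = 110.35 min.
During one orbit Earth rotates (6621.1 / 86164) × 360° = 27.66°.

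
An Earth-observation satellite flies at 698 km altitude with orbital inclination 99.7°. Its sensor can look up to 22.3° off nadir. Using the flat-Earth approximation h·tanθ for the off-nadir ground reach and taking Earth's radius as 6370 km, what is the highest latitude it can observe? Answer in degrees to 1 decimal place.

Retrograde orbit: the ground track reaches ±(180° − i) = ±(180 − 99.7) = ±80.3°.
Sensor half-swath on the ground ≈ 698·tan(22.3°) = 286 km = 2.57° of latitude.
Maximum observable latitude ≈ 80.3 + 2.57 = 82.9°.

82.9°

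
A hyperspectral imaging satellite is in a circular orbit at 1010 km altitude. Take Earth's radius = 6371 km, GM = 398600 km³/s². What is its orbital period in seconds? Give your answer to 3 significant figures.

Semi-major axis a = 6371 + 1010 = 7381 km. Period T = 2π√(a³/μ) = 2π√(7381³/398600) = 6310.8 s = 105.18 min.

6310 seconds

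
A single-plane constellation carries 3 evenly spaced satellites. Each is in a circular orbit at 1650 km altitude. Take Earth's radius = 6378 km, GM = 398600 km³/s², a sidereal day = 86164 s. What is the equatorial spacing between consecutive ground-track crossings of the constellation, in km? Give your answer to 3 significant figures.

1110 km

Semi-major axis a = 6378 + 1650 = 8028 km. Period T = 2π√(a³/μ) = 2π√(8028³/398600) = 7158.5 s = 119.31 min.
Single-satellite node shift = (7158.5/86164) × 360° = 29.91°.
With 3 satellites evenly phased, successive equator crossings are 29.91/3 = 9.970° apart.
That is 9.970 × 111.3 = 1110 km at the equator.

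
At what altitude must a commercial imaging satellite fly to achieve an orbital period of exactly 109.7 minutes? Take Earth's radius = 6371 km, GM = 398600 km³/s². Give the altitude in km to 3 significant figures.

T = 109.7 min = 6582.0 s.
From T = 2π√(a³/μ): a = (μ T²/4π²)^(1/3) = (398600 × 6582.0² / 4π²)^(1/3) = 7591 km.
Altitude h = a − R = 7591 − 6371 = 1220 km.

1220 km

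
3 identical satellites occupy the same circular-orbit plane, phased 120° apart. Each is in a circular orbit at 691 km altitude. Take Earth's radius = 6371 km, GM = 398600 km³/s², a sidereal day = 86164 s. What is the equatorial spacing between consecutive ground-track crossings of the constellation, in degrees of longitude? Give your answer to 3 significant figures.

8.23°

Semi-major axis a = 6371 + 691 = 7062 km. Period T = 2π√(a³/μ) = 2π√(7062³/398600) = 5906.1 s = 98.44 min.
Single-satellite node shift = (5906.1/86164) × 360° = 24.68°.
With 3 satellites evenly phased, successive equator crossings are 24.68/3 = 8.225° apart.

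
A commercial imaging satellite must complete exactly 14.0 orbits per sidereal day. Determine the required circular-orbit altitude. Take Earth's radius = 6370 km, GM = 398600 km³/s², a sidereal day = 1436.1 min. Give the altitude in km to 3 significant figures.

889 km

Required period T = 86166 / 14.0 = 6154.7 s.
From T = 2π√(a³/μ): a = (μ T²/4π²)^(1/3) = (398600 × 6154.7² / 4π²)^(1/3) = 7259 km.
Altitude h = a − R = 7259 − 6370 = 889 km.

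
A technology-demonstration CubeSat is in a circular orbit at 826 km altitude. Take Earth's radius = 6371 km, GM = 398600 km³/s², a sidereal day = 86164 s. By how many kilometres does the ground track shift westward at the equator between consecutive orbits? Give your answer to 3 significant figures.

Semi-major axis a = 6371 + 826 = 7197 km. Period T = 2π√(a³/μ) = 2π√(7197³/398600) = 6076.3 s = 101.27 min.
During one orbit Earth rotates (6076.3 / 86164) × 360° = 25.39°.
At the equator that is 25.39° × (2π·6371/360) km/° = 25.39 × 111.2 = 2823 km.

2820 km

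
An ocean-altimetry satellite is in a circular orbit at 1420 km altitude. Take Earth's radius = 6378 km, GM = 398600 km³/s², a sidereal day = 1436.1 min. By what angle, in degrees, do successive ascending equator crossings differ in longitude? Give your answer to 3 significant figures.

28.6°

Semi-major axis a = 6378 + 1420 = 7798 km. Period T = 2π√(a³/μ) = 2π√(7798³/398600) = 6853.1 s = 114.22 min.
During one orbit Earth rotates (6853.1 / 86166) × 360° = 28.63°.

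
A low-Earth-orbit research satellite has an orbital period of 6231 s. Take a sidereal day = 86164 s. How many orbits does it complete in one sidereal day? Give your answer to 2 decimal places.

Orbits per sidereal day = 86164 / 6231.0 = 13.828.

13.83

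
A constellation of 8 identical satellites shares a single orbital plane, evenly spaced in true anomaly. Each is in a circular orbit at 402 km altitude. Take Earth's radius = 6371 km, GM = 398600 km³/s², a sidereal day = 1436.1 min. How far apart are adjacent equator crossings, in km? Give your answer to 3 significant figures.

Semi-major axis a = 6371 + 402 = 6773 km. Period T = 2π√(a³/μ) = 2π√(6773³/398600) = 5547.3 s = 92.46 min.
Single-satellite node shift = (5547.3/86166) × 360° = 23.18°.
With 8 satellites evenly phased, successive equator crossings are 23.18/8 = 2.897° apart.
That is 2.897 × 111.2 = 322 km at the equator.

322 km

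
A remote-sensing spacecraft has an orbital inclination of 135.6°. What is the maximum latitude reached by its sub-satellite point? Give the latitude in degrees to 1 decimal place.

44.4°

Retrograde orbit: the ground track reaches ±(180° − i) = ±(180 − 135.6) = ±44.4°.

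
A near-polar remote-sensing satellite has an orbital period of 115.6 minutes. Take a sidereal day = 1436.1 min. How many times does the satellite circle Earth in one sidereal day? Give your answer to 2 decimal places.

12.42

T = 115.6 min = 6936.0 s.
Orbits per sidereal day = 86166 / 6936.0 = 12.423.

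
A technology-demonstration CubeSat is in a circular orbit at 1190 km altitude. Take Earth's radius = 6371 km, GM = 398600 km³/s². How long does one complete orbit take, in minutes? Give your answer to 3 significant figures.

Semi-major axis a = 6371 + 1190 = 7561 km. Period T = 2π√(a³/μ) = 2π√(7561³/398600) = 6543.0 s = 109.05 min.

109 min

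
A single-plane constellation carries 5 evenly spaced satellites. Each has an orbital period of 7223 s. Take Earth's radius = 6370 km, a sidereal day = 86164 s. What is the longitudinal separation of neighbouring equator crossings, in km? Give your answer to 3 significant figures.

Single-satellite node shift = (7223.0/86164) × 360° = 30.18°.
With 5 satellites evenly phased, successive equator crossings are 30.18/5 = 6.036° apart.
That is 6.036 × 111.2 = 671 km at the equator.

671 km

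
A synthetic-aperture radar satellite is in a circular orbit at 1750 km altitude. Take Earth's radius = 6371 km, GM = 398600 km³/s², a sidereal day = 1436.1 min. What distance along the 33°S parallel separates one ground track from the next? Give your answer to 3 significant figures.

2840 km

Semi-major axis a = 6371 + 1750 = 8121 km. Period T = 2π√(a³/μ) = 2π√(8121³/398600) = 7283.3 s = 121.39 min.
Node shift per orbit = (7283.3/86166) × 360° = 30.43°.
Equatorial spacing = 30.43 × 111.2 km/° = 3384 km.
At 33° latitude, spacing = 3384 × cos(33°) = 2838 km.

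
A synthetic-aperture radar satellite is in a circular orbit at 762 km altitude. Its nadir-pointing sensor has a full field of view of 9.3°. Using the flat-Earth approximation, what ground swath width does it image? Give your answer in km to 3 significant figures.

Half-angle = 9.3°/2 = 4.65°.
Swath width ≈ 2h·tan(θ/2) = 2 × 762 × tan(4.65°) = 124.0 km.

124 km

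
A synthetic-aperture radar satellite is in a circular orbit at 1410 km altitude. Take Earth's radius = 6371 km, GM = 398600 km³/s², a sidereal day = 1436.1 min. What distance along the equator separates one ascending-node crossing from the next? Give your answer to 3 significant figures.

3170 km

Semi-major axis a = 6371 + 1410 = 7781 km. Period T = 2π√(a³/μ) = 2π√(7781³/398600) = 6830.7 s = 113.84 min.
During one orbit Earth rotates (6830.7 / 86166) × 360° = 28.54°.
At the equator that is 28.54° × (2π·6371/360) km/° = 28.54 × 111.2 = 3173 km.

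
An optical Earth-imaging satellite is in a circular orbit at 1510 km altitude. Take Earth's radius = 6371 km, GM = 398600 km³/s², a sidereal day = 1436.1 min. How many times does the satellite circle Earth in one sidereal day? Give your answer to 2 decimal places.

Semi-major axis a = 6371 + 1510 = 7881 km. Period T = 2π√(a³/μ) = 2π√(7881³/398600) = 6962.8 s = 116.05 min.
Orbits per sidereal day = 86166 / 6962.8 = 12.375.

12.38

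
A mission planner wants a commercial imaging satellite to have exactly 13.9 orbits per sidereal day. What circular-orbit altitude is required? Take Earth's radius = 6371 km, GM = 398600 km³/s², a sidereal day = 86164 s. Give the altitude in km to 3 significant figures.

922 km

Required period T = 86164 / 13.9 = 6198.8 s.
From T = 2π√(a³/μ): a = (μ T²/4π²)^(1/3) = (398600 × 6198.8² / 4π²)^(1/3) = 7293 km.
Altitude h = a − R = 7293 − 6371 = 922 km.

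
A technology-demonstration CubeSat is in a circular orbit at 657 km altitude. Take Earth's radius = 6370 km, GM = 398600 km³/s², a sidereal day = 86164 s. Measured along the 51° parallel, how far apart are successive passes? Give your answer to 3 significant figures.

Semi-major axis a = 6370 + 657 = 7027 km. Period T = 2π√(a³/μ) = 2π√(7027³/398600) = 5862.3 s = 97.70 min.
Node shift per orbit = (5862.3/86164) × 360° = 24.49°.
Equatorial spacing = 24.49 × 111.2 km/° = 2723 km.
At 51° latitude, spacing = 2723 × cos(51°) = 1714 km.

1710 km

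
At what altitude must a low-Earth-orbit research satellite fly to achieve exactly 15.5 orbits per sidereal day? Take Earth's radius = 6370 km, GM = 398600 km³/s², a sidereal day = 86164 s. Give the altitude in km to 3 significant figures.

412 km

Required period T = 86164 / 15.5 = 5559.0 s.
From T = 2π√(a³/μ): a = (μ T²/4π²)^(1/3) = (398600 × 5559.0² / 4π²)^(1/3) = 6782 km.
Altitude h = a − R = 6782 − 6370 = 412 km.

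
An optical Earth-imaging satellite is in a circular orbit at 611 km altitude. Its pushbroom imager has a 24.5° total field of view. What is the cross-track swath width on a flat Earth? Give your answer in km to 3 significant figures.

Half-angle = 24.5°/2 = 12.25°.
Swath width ≈ 2h·tan(θ/2) = 2 × 611 × tan(12.25°) = 265.3 km.

265 km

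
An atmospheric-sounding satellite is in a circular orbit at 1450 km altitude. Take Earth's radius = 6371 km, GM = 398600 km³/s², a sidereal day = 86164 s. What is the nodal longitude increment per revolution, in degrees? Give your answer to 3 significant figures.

Semi-major axis a = 6371 + 1450 = 7821 km. Period T = 2π√(a³/μ) = 2π√(7821³/398600) = 6883.4 s = 114.72 min.
During one orbit Earth rotates (6883.4 / 86164) × 360° = 28.76°.

28.8°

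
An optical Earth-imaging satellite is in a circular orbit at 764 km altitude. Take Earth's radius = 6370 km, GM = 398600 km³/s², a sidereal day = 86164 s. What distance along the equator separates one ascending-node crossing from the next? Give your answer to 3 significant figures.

2790 km

Semi-major axis a = 6370 + 764 = 7134 km. Period T = 2π√(a³/μ) = 2π√(7134³/398600) = 5996.7 s = 99.94 min.
During one orbit Earth rotates (5996.7 / 86164) × 360° = 25.05°.
At the equator that is 25.05° × (2π·6370/360) km/° = 25.05 × 111.2 = 2786 km.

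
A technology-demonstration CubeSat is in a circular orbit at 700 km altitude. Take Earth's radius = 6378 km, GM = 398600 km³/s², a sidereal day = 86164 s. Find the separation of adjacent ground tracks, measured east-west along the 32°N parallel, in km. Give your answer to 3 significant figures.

2340 km

Semi-major axis a = 6378 + 700 = 7078 km. Period T = 2π√(a³/μ) = 2π√(7078³/398600) = 5926.2 s = 98.77 min.
Node shift per orbit = (5926.2/86164) × 360° = 24.76°.
Equatorial spacing = 24.76 × 111.3 km/° = 2756 km.
At 32° latitude, spacing = 2756 × cos(32°) = 2337 km.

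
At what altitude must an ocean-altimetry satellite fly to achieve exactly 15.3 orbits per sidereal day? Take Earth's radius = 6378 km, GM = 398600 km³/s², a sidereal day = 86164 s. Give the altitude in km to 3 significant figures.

463 km

Required period T = 86164 / 15.3 = 5631.6 s.
From T = 2π√(a³/μ): a = (μ T²/4π²)^(1/3) = (398600 × 5631.6² / 4π²)^(1/3) = 6841 km.
Altitude h = a − R = 6841 − 6378 = 463 km.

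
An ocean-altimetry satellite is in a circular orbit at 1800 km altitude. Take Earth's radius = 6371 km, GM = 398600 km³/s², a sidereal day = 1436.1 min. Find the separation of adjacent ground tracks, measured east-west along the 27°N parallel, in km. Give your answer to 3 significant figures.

Semi-major axis a = 6371 + 1800 = 8171 km. Period T = 2π√(a³/μ) = 2π√(8171³/398600) = 7350.6 s = 122.51 min.
Node shift per orbit = (7350.6/86166) × 360° = 30.71°.
Equatorial spacing = 30.71 × 111.2 km/° = 3415 km.
At 27° latitude, spacing = 3415 × cos(27°) = 3043 km.

3040 km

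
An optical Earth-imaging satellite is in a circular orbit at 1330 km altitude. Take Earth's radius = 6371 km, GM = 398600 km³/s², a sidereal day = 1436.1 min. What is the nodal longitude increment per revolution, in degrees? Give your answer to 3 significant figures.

Semi-major axis a = 6371 + 1330 = 7701 km. Period T = 2π√(a³/μ) = 2π√(7701³/398600) = 6725.6 s = 112.09 min.
During one orbit Earth rotates (6725.6 / 86166) × 360° = 28.10°.

28.1°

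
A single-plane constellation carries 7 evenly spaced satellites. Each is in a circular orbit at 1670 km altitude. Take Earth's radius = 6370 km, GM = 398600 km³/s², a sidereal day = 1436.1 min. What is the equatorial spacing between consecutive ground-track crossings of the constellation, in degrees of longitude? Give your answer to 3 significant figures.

Semi-major axis a = 6370 + 1670 = 8040 km. Period T = 2π√(a³/μ) = 2π√(8040³/398600) = 7174.6 s = 119.58 min.
Single-satellite node shift = (7174.6/86166) × 360° = 29.98°.
With 7 satellites evenly phased, successive equator crossings are 29.98/7 = 4.282° apart.

4.28°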